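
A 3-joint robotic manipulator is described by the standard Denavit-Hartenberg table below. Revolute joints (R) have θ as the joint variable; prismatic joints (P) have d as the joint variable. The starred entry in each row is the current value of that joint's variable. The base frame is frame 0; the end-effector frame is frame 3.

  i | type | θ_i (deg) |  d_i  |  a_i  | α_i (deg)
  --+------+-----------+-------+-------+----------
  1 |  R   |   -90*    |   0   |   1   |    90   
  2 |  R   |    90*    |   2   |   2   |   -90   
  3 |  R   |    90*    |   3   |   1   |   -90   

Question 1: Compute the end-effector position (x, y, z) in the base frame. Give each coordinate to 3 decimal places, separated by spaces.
after link 1: o_1 = (0.0000, -1.0000, 0.0000)
after link 2: o_2 = (-2.0000, -1.0000, 2.0000)
after link 3: o_3 = (-1.0000, 2.0000, 2.0000)

-1.000 2.000 2.000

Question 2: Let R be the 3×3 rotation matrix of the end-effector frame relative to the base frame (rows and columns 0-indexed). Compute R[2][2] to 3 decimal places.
End-effector z-axis (col 2 of R) = (-0.0000,0.0000,-1.0000)
R[2][2] = -1.0000

-1.000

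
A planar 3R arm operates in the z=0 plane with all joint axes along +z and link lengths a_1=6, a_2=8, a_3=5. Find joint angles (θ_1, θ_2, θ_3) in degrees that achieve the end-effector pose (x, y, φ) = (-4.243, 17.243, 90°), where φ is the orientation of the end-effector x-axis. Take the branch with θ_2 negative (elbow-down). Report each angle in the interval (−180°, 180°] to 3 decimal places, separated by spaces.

wrist centre = target − a_3·(cos φ, sin φ) = (-4.2430, 12.2430)
cos θ_2 = (167.8941−6²−8²)/(2·6·8) = 0.7072; θ_2 = -44.9900° (elbow-down)
β = atan2(12.2430,-4.2430) = 109.1145°; ψ = atan2(-5.6559,11.6578) = -25.8806°
θ_1 = β − ψ = 134.9951°
θ_3 = φ − θ_1 − θ_2 = -0.0051° (wrapped to (-180°,180°])

134.995 -44.990 -0.005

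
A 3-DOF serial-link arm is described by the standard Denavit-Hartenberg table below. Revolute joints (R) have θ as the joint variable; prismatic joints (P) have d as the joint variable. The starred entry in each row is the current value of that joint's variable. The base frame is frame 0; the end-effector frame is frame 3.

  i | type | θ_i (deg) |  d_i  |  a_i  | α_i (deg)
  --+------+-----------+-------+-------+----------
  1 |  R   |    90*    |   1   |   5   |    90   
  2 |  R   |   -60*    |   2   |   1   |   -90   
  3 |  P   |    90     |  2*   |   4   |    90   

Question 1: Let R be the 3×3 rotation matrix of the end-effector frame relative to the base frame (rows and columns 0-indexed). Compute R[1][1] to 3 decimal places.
0.866

End-effector y-axis (col 1 of R) = (0.0000,0.8660,0.5000)
R[1][1] = 0.8660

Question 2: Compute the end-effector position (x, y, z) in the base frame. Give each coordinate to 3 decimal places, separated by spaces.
after link 1: o_1 = (0.0000, 5.0000, 1.0000)
after link 2: o_2 = (2.0000, 5.5000, 0.1340)
after link 3: o_3 = (-2.0000, 7.2321, 1.1340)

-2.000 7.232 1.134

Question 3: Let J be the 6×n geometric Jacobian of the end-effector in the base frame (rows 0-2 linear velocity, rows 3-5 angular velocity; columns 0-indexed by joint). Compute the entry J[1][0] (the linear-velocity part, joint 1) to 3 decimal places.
-2.000

axis z_0 = ẑ; lever o_n−o_0 = (-2.0000,7.2321,1.1340)
cross product → J_v[:, 0] = (-7.2321,-2.0000,0.0000)
J_ω[:, 0] = z_0
entry J[1][0] = -2.0000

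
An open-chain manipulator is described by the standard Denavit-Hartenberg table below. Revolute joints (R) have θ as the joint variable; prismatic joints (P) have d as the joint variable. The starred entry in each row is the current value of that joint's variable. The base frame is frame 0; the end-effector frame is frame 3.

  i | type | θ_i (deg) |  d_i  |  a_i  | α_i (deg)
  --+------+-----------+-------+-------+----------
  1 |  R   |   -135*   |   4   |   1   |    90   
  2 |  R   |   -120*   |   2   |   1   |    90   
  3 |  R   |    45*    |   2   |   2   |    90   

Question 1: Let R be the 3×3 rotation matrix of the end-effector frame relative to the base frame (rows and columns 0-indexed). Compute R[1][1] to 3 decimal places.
End-effector y-axis (col 1 of R) = (0.6124,0.6124,0.5000)
R[1][1] = 0.6124

0.612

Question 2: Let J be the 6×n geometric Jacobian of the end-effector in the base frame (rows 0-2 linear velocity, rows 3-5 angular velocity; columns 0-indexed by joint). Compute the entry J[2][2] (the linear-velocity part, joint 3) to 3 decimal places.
axis z_2 = (0.6124,0.6124,0.5000); lever o_n−o_2 = (0.7247,2.7247,-0.2247)
cross product → J_v[:, 2] = (-1.5000,0.5000,1.2247)
J_ω[:, 2] = z_2
entry J[2][2] = 1.2247

1.225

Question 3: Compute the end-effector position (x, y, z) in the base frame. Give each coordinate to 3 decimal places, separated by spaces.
-1.043 3.785 2.909

after link 1: o_1 = (-0.7071, -0.7071, 4.0000)
after link 2: o_2 = (-1.7678, 1.0607, 3.1340)
after link 3: o_3 = (-1.0430, 3.7854, 2.9092)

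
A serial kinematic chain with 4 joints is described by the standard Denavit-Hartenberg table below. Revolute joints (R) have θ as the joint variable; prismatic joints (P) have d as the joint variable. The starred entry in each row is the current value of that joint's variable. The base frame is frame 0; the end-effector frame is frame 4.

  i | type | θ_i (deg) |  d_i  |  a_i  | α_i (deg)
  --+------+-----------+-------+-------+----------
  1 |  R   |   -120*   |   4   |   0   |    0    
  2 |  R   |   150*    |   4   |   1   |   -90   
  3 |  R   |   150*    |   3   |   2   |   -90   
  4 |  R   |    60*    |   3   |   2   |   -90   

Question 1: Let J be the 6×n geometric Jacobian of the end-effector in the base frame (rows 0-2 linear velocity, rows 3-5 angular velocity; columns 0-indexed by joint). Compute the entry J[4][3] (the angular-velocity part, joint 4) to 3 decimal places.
axis z_3 = (-0.4330,-0.2500,0.8660); lever o_n−o_3 = (-1.1830,-2.6830,2.0981)
cross product → J_v[:, 3] = (1.7990,-0.1160,0.8660)
J_ω[:, 3] = z_3
entry J[4][3] = -0.2500

-0.250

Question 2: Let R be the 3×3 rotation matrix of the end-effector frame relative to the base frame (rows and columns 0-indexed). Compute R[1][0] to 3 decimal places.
End-effector x-axis (col 0 of R) = (0.0580,-0.9665,-0.2500)
R[1][0] = -0.9665

-0.967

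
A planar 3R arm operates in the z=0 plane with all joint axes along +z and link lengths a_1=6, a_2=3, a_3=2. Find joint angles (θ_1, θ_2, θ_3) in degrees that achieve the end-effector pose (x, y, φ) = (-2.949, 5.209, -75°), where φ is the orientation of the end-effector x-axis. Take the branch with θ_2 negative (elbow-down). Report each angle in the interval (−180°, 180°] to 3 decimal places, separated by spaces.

134.997 -59.983 -150.014

wrist centre = target − a_3·(cos φ, sin φ) = (-3.4666, 7.1409)
cos θ_2 = (63.0093−6²−3²)/(2·6·3) = 0.5003; θ_2 = -59.9828° (elbow-down)
β = atan2(7.1409,-3.4666) = 115.8950°; ψ = atan2(-2.5976,7.5008) = -19.1017°
θ_1 = β − ψ = 134.9967°
θ_3 = φ − θ_1 − θ_2 = -150.0138° (wrapped to (-180°,180°])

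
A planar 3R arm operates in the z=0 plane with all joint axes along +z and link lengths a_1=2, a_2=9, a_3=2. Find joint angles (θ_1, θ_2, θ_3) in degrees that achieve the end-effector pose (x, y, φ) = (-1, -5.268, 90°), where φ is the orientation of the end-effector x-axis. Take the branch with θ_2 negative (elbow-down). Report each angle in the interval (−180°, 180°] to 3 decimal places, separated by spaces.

wrist centre = target − a_3·(cos φ, sin φ) = (-1.0000, -7.2680)
cos θ_2 = (53.8238−2²−9²)/(2·2·9) = -0.8660; θ_2 = -149.9976° (elbow-down)
β = atan2(-7.2680,-1.0000) = -97.8341°; ψ = atan2(-4.5003,-5.7940) = -142.1630°
θ_1 = β − ψ = 44.3289°
θ_3 = φ − θ_1 − θ_2 = -164.3312° (wrapped to (-180°,180°])

44.329 -149.998 -164.331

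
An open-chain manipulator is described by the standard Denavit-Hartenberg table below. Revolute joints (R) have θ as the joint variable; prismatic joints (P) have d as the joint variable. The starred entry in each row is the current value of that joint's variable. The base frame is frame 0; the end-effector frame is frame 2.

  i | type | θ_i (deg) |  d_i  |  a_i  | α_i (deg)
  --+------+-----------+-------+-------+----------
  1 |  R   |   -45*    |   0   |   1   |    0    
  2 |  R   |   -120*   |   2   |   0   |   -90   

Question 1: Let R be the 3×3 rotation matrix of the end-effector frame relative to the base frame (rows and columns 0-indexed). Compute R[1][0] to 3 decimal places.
-0.259

End-effector x-axis (col 0 of R) = (-0.9659,-0.2588,0.0000)
R[1][0] = -0.2588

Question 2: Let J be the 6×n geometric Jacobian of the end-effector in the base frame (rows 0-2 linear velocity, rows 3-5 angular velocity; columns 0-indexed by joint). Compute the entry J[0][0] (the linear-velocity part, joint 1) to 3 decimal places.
0.707

axis z_0 = ẑ; lever o_n−o_0 = (0.7071,-0.7071,2.0000)
cross product → J_v[:, 0] = (0.7071,0.7071,-0.0000)
J_ω[:, 0] = z_0
entry J[0][0] = 0.7071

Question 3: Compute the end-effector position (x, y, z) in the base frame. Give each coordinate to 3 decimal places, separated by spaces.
after link 1: o_1 = (0.7071, -0.7071, 0.0000)
after link 2: o_2 = (0.7071, -0.7071, 2.0000)

0.707 -0.707 2.000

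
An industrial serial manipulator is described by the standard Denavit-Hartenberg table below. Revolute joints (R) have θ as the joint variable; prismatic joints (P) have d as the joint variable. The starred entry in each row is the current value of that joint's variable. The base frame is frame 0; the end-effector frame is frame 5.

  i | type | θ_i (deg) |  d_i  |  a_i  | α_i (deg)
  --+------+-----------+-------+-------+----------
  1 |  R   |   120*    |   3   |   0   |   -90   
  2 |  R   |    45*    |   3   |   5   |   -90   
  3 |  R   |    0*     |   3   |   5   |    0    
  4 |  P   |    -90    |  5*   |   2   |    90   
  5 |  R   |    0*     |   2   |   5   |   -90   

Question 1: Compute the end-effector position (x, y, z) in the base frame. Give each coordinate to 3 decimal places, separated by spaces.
after link 1: o_1 = (0.0000, 0.0000, 3.0000)
after link 2: o_2 = (-4.3658, 1.5619, -0.5355)
after link 3: o_3 = (-5.0729, 2.7866, -6.1924)
after link 4: o_4 = (-5.0372, -1.2753, -9.7279)
after link 5: o_5 = (-8.6603, -5.0000, -8.3137)

-8.660 -5.000 -8.314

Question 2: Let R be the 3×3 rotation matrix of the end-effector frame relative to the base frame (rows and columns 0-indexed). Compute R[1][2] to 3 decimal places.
-0.612

End-effector z-axis (col 2 of R) = (0.3536,-0.6124,-0.7071)
R[1][2] = -0.6124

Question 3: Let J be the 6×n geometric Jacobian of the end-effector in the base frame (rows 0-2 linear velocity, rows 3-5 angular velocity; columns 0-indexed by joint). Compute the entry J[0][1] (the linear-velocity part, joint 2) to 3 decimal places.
axis z_1 = (-0.8660,-0.5000,0.0000); lever o_n−o_1 = (-8.6603,-5.0000,-11.3137)
cross product → J_v[:, 1] = (5.6569,-9.7980,-0.0000)
J_ω[:, 1] = z_1
entry J[0][1] = 5.6569

5.657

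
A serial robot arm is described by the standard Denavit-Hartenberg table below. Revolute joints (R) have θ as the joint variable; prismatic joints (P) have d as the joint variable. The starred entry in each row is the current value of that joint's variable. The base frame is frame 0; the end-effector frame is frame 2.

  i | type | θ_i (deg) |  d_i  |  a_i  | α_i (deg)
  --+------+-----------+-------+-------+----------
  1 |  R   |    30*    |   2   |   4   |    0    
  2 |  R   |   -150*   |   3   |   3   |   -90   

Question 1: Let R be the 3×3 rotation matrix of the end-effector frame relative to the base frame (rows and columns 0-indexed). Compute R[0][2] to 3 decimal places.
End-effector z-axis (col 2 of R) = (0.8660,-0.5000,0.0000)
R[0][2] = 0.8660

0.866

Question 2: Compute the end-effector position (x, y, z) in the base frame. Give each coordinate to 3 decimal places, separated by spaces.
after link 1: o_1 = (3.4641, 2.0000, 2.0000)
after link 2: o_2 = (1.9641, -0.5981, 5.0000)

1.964 -0.598 5.000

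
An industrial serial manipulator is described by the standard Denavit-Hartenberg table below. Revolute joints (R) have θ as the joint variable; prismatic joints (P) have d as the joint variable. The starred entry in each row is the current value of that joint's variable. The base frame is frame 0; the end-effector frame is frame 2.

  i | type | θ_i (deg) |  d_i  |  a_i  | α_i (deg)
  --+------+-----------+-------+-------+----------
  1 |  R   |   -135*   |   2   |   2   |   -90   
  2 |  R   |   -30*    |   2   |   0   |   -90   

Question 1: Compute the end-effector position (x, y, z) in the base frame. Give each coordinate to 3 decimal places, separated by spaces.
0.000 -2.828 2.000

after link 1: o_1 = (-1.4142, -1.4142, 2.0000)
after link 2: o_2 = (0.0000, -2.8284, 2.0000)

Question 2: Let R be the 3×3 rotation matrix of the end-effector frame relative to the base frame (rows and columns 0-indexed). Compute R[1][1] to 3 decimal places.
End-effector y-axis (col 1 of R) = (-0.7071,0.7071,-0.0000)
R[1][1] = 0.7071

0.707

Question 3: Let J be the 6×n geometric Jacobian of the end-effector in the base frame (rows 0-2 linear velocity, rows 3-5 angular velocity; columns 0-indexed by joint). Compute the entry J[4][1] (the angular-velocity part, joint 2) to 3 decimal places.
axis z_1 = (0.7071,-0.7071,0.0000); lever o_n−o_1 = (1.4142,-1.4142,0.0000)
cross product → J_v[:, 1] = (0.0000,0.0000,0.0000)
J_ω[:, 1] = z_1
entry J[4][1] = -0.7071

-0.707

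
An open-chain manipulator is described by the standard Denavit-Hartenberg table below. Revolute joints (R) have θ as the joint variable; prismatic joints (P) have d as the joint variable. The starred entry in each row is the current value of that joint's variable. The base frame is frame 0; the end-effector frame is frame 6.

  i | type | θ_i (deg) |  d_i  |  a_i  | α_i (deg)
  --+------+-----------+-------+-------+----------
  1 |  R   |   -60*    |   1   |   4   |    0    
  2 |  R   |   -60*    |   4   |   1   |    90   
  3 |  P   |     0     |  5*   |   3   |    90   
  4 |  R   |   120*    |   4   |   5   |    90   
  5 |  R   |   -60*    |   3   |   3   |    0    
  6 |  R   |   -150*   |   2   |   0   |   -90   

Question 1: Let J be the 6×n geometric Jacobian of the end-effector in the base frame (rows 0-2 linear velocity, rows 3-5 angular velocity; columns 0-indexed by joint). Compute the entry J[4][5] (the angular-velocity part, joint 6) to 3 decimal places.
-0.500

axis z_5 = (-0.8660,-0.5000,-0.0000); lever o_n−o_5 = (-1.7321,-1.0000,0.0000)
cross product → J_v[:, 5] = (-0.0000,0.0000,0.0000)
J_ω[:, 5] = z_5
entry J[4][5] = -0.5000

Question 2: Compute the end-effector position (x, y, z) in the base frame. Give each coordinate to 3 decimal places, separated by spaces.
-11.910 -1.299 3.598

after link 1: o_1 = (2.0000, -3.4641, 1.0000)
after link 2: o_2 = (1.5000, -4.3301, 5.0000)
after link 3: o_3 = (-4.3301, -4.4282, 5.0000)
after link 4: o_4 = (-6.8301, -0.0981, 1.0000)
after link 5: o_5 = (-10.1782, -0.2990, 3.5981)
after link 6: o_6 = (-11.9103, -1.2990, 3.5981)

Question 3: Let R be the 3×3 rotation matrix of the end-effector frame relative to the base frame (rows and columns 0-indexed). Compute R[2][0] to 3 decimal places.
-0.500

End-effector x-axis (col 0 of R) = (0.4330,-0.7500,-0.5000)
R[2][0] = -0.5000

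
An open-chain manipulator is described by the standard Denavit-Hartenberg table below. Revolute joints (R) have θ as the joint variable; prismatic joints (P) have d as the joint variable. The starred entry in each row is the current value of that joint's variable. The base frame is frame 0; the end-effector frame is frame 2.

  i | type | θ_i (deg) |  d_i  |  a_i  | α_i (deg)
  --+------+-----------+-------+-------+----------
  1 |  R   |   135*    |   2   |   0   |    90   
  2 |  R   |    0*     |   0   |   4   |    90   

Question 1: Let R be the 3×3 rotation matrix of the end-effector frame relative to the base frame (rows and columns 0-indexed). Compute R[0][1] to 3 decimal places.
0.707

End-effector y-axis (col 1 of R) = (0.7071,0.7071,0.0000)
R[0][1] = 0.7071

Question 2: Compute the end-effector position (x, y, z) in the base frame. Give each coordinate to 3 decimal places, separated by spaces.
after link 1: o_1 = (0.0000, 0.0000, 2.0000)
after link 2: o_2 = (-2.8284, 2.8284, 2.0000)

-2.828 2.828 2.000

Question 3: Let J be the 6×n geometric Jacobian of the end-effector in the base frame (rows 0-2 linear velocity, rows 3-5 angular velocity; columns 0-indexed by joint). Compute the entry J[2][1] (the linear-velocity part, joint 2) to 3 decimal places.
4.000

axis z_1 = (0.7071,0.7071,0.0000); lever o_n−o_1 = (-2.8284,2.8284,0.0000)
cross product → J_v[:, 1] = (-0.0000,-0.0000,4.0000)
J_ω[:, 1] = z_1
entry J[2][1] = 4.0000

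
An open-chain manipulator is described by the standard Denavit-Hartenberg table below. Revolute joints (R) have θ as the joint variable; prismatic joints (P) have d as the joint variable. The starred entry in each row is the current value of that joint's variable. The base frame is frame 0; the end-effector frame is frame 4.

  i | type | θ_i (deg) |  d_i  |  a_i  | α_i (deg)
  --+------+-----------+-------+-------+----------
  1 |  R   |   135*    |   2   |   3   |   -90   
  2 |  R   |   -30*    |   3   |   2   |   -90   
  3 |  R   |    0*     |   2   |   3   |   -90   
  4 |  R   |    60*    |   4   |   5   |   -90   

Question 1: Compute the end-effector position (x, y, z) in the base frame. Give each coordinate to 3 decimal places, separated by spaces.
after link 1: o_1 = (-2.1213, 2.1213, 2.0000)
after link 2: o_2 = (-5.4674, 1.2247, 3.0000)
after link 3: o_3 = (-8.0116, 3.7690, 2.7679)
after link 4: o_4 = (-5.1832, 6.5974, 7.7679)

-5.183 6.597 7.768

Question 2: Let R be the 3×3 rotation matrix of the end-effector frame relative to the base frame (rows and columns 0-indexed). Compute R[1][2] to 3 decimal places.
-0.707

End-effector z-axis (col 2 of R) = (0.7071,-0.7071,0.0000)
R[1][2] = -0.7071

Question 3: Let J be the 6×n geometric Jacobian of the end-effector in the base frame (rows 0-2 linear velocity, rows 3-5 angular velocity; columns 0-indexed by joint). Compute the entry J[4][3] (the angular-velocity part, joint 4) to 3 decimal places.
0.707

axis z_3 = (0.7071,0.7071,-0.0000); lever o_n−o_3 = (2.8284,2.8284,5.0000)
cross product → J_v[:, 3] = (3.5355,-3.5355,0.0000)
J_ω[:, 3] = z_3
entry J[4][3] = 0.7071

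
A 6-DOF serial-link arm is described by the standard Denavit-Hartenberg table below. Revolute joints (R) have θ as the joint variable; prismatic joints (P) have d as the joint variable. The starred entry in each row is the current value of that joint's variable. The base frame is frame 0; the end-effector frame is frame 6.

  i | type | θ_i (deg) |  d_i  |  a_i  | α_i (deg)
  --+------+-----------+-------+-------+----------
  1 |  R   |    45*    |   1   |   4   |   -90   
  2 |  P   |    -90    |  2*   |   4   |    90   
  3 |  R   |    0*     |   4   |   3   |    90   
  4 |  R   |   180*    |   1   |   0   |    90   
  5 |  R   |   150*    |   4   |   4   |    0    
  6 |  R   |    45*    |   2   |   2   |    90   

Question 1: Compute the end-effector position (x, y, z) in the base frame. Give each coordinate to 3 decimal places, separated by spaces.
after link 1: o_1 = (2.8284, 2.8284, 1.0000)
after link 2: o_2 = (1.4142, 4.2426, 5.0000)
after link 3: o_3 = (-1.4142, 1.4142, 8.0000)
after link 4: o_4 = (-0.7071, 0.7071, 8.0000)
after link 5: o_5 = (-2.1213, -3.5355, 11.4641)
after link 6: o_6 = (-3.9016, -4.5837, 13.3960)

-3.902 -4.584 13.396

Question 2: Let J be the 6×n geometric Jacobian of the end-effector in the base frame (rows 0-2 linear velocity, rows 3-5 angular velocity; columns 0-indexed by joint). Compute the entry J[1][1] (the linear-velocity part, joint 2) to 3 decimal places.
0.707

prismatic axis z_1 = (-0.7071,0.7071,0.0000)
J_v[:, 1] = z_1; J_ω[:, 1] = (0,0,0)
entry J[1][1] = 0.7071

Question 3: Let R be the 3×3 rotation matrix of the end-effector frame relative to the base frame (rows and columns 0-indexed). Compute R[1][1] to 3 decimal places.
-0.707

End-effector y-axis (col 1 of R) = (-0.7071,-0.7071,0.0000)
R[1][1] = -0.7071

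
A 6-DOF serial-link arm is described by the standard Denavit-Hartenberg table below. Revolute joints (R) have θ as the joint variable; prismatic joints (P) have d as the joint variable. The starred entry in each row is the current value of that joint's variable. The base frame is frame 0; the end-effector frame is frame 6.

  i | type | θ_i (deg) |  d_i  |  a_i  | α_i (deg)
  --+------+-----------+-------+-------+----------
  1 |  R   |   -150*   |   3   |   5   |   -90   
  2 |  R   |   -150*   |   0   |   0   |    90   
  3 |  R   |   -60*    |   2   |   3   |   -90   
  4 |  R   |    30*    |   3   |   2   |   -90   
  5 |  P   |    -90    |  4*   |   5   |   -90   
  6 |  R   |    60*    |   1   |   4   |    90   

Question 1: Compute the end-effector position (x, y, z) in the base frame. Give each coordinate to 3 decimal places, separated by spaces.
after link 1: o_1 = (-4.3301, -2.5000, 3.0000)
after link 2: o_2 = (-4.3301, -2.5000, 3.0000)
after link 3: o_3 = (-3.6381, 0.8995, 2.0179)
after link 4: o_4 = (-1.4731, 2.1495, 4.6160)
after link 5: o_5 = (1.6405, -0.9396, 9.2811)
after link 6: o_6 = (4.3714, 2.0804, 8.6316)

4.371 2.080 8.632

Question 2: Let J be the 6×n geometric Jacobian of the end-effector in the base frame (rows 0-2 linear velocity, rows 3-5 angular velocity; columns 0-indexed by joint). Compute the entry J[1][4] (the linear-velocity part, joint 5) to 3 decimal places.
-0.700

prismatic axis z_4 = (-0.3460,-0.6998,0.6250)
J_v[:, 4] = z_4; J_ω[:, 4] = (0,0,0)
entry J[1][4] = -0.6998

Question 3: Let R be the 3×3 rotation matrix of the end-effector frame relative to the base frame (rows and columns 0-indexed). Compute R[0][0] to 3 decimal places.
0.749

End-effector x-axis (col 0 of R) = (0.7494,0.5770,-0.3248)
R[0][0] = 0.7494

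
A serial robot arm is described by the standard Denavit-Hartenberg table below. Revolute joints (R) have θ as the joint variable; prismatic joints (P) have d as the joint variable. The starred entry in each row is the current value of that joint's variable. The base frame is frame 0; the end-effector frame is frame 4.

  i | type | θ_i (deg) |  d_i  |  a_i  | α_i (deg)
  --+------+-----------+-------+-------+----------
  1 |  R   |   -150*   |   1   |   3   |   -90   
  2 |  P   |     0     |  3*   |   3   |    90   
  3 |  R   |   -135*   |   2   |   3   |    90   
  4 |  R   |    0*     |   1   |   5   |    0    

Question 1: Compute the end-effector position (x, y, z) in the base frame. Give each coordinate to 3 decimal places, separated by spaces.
after link 1: o_1 = (-2.5981, -1.5000, 1.0000)
after link 2: o_2 = (-3.6962, -5.5981, 1.0000)
after link 3: o_3 = (-2.9197, -2.7003, 3.0000)
after link 4: o_4 = (-0.6597, 1.8705, 3.0000)

-0.660 1.871 3.000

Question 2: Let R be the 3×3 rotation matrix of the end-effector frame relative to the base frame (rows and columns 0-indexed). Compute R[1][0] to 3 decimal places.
End-effector x-axis (col 0 of R) = (0.2588,0.9659,0.0000)
R[1][0] = 0.9659

0.966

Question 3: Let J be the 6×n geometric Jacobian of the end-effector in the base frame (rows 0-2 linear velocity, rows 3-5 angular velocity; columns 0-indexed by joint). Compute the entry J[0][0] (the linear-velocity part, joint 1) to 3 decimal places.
axis z_0 = ẑ; lever o_n−o_0 = (-0.6597,1.8705,3.0000)
cross product → J_v[:, 0] = (-1.8705,-0.6597,0.0000)
J_ω[:, 0] = z_0
entry J[0][0] = -1.8705

-1.871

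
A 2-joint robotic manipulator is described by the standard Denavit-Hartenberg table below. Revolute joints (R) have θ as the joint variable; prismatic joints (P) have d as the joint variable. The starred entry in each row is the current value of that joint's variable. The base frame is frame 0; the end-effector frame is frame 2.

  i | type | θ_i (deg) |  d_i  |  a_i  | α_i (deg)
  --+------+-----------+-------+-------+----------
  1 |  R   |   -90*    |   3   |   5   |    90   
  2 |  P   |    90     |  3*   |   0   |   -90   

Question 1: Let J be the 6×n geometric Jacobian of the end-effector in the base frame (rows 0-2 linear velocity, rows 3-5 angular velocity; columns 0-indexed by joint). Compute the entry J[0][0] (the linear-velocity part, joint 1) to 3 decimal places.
axis z_0 = ẑ; lever o_n−o_0 = (-3.0000,-5.0000,3.0000)
cross product → J_v[:, 0] = (5.0000,-3.0000,0.0000)
J_ω[:, 0] = z_0
entry J[0][0] = 5.0000

5.000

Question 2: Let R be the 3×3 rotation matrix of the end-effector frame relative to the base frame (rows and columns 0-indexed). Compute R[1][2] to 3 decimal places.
End-effector z-axis (col 2 of R) = (-0.0000,1.0000,0.0000)
R[1][2] = 1.0000

1.000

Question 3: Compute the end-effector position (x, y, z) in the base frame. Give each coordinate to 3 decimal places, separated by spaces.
after link 1: o_1 = (0.0000, -5.0000, 3.0000)
after link 2: o_2 = (-3.0000, -5.0000, 3.0000)

-3.000 -5.000 3.000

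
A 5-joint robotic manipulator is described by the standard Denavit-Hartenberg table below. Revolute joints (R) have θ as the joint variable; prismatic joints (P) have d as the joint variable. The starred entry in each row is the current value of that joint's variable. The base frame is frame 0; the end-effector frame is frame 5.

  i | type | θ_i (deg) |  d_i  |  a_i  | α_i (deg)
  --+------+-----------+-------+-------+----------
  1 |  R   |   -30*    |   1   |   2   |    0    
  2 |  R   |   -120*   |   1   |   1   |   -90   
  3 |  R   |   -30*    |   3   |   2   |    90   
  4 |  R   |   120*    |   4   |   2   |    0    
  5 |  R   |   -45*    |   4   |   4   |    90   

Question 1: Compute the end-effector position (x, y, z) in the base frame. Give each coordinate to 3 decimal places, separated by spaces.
after link 1: o_1 = (1.7321, -1.0000, 1.0000)
after link 2: o_2 = (0.8660, -1.5000, 2.0000)
after link 3: o_3 = (0.8660, -4.9641, 3.0000)
after link 4: o_4 = (4.2141, -5.0311, 5.9641)
after link 5: o_5 = (7.1015, -7.8254, 9.9458)

7.102 -7.825 9.946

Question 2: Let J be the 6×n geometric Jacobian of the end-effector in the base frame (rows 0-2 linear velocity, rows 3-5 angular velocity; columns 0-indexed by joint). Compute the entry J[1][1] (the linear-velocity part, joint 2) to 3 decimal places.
5.369

axis z_1 = (0.0000,0.0000,1.0000); lever o_n−o_1 = (5.3695,-6.8254,8.9458)
cross product → J_v[:, 1] = (6.8254,5.3695,-0.0000)
J_ω[:, 1] = z_1
entry J[1][1] = 5.3695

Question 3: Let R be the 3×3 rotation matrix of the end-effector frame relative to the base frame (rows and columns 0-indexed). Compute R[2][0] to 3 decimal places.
0.129

End-effector x-axis (col 0 of R) = (0.2888,-0.9486,0.1294)
R[2][0] = 0.1294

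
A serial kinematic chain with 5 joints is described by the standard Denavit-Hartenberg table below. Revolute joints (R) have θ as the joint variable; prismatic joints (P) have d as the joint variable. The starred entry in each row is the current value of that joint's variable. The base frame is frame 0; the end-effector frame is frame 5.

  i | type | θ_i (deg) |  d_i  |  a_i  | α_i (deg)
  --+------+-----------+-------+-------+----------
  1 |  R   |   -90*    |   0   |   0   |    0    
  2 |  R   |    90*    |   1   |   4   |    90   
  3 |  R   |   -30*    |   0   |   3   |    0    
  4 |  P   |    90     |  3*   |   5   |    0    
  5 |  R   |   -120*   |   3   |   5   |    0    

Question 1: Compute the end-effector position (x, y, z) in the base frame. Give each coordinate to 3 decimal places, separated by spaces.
after link 1: o_1 = (0.0000, 0.0000, 0.0000)
after link 2: o_2 = (4.0000, 0.0000, 1.0000)
after link 3: o_3 = (6.5981, -0.0000, -0.5000)
after link 4: o_4 = (9.0981, -3.0000, 3.8301)
after link 5: o_5 = (11.5981, -6.0000, -0.5000)

11.598 -6.000 -0.500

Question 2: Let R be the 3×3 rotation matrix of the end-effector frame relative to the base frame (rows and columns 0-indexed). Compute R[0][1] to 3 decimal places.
0.866

End-effector y-axis (col 1 of R) = (0.8660,0.0000,0.5000)
R[0][1] = 0.8660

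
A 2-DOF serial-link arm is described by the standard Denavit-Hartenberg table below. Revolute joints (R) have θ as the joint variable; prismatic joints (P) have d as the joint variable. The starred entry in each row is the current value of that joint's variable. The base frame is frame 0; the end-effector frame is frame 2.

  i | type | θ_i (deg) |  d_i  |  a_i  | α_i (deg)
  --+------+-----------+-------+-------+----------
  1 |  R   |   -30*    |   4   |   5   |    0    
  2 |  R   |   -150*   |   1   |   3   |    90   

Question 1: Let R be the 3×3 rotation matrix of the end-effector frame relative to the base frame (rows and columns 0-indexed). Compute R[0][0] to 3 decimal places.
-1.000

End-effector x-axis (col 0 of R) = (-1.0000,0.0000,0.0000)
R[0][0] = -1.0000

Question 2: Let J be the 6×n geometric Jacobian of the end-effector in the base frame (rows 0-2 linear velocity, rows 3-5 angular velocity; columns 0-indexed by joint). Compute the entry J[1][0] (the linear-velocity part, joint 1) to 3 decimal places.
axis z_0 = ẑ; lever o_n−o_0 = (1.3301,-2.5000,5.0000)
cross product → J_v[:, 0] = (2.5000,1.3301,-0.0000)
J_ω[:, 0] = z_0
entry J[1][0] = 1.3301

1.330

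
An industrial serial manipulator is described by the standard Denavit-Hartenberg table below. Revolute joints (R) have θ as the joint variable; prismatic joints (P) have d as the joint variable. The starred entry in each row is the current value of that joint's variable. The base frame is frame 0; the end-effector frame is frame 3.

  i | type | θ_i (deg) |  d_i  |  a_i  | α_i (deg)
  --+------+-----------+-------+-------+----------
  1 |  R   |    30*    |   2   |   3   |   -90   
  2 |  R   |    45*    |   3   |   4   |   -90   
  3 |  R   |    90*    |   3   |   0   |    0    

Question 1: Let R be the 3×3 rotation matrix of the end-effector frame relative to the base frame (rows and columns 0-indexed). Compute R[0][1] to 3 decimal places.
End-effector y-axis (col 1 of R) = (-0.6124,-0.3536,0.7071)
R[0][1] = -0.6124

-0.612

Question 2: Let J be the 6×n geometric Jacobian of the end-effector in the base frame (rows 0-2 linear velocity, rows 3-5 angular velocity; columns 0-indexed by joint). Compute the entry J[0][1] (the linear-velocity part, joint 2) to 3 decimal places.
axis z_1 = (-0.5000,0.8660,0.0000); lever o_n−o_1 = (-0.8876,2.9516,-4.9497)
cross product → J_v[:, 1] = (-4.2866,-2.4749,-0.7071)
J_ω[:, 1] = z_1
entry J[0][1] = -4.2866

-4.287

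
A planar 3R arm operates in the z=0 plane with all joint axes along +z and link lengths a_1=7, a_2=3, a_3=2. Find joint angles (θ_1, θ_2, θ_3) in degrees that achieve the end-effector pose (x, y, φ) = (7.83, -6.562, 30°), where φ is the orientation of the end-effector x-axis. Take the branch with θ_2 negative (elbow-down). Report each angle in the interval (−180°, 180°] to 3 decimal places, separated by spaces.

-42.232 -30.012 102.243

wrist centre = target − a_3·(cos φ, sin φ) = (6.0979, -7.5620)
cos θ_2 = (94.3688−7²−3²)/(2·7·3) = 0.8659; θ_2 = -30.0116° (elbow-down)
β = atan2(-7.5620,6.0979) = -51.1175°; ψ = atan2(-1.5005,9.5978) = -8.8857°
θ_1 = β − ψ = -42.2318°
θ_3 = φ − θ_1 − θ_2 = 102.2433° (wrapped to (-180°,180°])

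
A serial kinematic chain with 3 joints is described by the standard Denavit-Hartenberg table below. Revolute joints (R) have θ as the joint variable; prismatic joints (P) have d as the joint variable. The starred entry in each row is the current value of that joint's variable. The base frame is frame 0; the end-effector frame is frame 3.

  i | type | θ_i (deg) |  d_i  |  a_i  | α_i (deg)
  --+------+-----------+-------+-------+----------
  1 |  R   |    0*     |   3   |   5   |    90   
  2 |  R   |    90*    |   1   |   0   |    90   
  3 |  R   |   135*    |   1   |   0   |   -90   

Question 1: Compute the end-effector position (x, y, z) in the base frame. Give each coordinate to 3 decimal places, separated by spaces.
6.000 -1.000 3.000

after link 1: o_1 = (5.0000, 0.0000, 3.0000)
after link 2: o_2 = (5.0000, -1.0000, 3.0000)
after link 3: o_3 = (6.0000, -1.0000, 3.0000)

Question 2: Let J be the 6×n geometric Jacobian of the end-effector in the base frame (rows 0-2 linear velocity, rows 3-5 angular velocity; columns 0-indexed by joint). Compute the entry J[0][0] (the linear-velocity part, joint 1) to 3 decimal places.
1.000

axis z_0 = ẑ; lever o_n−o_0 = (6.0000,-1.0000,3.0000)
cross product → J_v[:, 0] = (1.0000,6.0000,-0.0000)
J_ω[:, 0] = z_0
entry J[0][0] = 1.0000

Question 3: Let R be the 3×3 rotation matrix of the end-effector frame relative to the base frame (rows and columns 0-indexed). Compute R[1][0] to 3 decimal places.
-0.707

End-effector x-axis (col 0 of R) = (-0.0000,-0.7071,-0.7071)
R[1][0] = -0.7071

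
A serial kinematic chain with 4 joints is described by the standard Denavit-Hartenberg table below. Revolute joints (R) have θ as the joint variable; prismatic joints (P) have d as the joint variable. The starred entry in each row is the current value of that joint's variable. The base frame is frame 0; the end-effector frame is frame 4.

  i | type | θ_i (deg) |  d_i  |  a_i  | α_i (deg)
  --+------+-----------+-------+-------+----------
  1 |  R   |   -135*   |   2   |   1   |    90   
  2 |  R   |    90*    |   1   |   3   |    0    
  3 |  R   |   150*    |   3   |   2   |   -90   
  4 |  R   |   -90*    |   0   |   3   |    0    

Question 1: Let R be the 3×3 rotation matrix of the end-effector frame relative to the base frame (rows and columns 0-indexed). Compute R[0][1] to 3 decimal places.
End-effector y-axis (col 1 of R) = (0.3536,0.3536,-0.8660)
R[0][1] = 0.3536

0.354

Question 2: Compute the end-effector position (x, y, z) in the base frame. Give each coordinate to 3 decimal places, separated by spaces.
after link 1: o_1 = (-0.7071, -0.7071, 2.0000)
after link 2: o_2 = (-1.4142, -0.0000, 5.0000)
after link 3: o_3 = (-2.8284, 2.8284, 3.2679)
after link 4: o_4 = (-4.9497, 4.9497, 3.2679)

-4.950 4.950 3.268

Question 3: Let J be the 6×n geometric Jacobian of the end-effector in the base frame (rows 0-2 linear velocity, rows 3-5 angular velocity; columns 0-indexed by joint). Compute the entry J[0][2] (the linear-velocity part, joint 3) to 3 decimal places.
-1.225

axis z_2 = (-0.7071,0.7071,0.0000); lever o_n−o_2 = (-3.5355,4.9497,-1.7321)
cross product → J_v[:, 2] = (-1.2247,-1.2247,-1.0000)
J_ω[:, 2] = z_2
entry J[0][2] = -1.2247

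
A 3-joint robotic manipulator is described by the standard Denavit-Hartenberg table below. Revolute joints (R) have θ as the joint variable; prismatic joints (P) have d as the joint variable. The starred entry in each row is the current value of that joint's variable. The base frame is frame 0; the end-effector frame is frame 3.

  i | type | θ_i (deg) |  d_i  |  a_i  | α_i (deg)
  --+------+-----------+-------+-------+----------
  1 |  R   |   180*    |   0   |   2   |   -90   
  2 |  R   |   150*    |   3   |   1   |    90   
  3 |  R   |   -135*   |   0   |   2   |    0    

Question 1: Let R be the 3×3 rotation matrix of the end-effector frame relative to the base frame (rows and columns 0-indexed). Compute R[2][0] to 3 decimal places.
0.354

End-effector x-axis (col 0 of R) = (-0.6124,0.7071,0.3536)
R[2][0] = 0.3536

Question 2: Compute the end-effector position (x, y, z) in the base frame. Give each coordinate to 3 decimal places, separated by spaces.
after link 1: o_1 = (-2.0000, 0.0000, 0.0000)
after link 2: o_2 = (-1.1340, -3.0000, -0.5000)
after link 3: o_3 = (-2.3587, -1.5858, 0.2071)

-2.359 -1.586 0.207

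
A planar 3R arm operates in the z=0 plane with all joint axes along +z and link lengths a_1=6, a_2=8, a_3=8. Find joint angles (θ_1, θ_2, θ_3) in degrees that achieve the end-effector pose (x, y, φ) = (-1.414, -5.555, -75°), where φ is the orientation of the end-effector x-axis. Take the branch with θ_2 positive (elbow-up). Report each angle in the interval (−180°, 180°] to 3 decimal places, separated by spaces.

44.994 150.000 90.005

wrist centre = target − a_3·(cos φ, sin φ) = (-3.4846, 2.1724)
cos θ_2 = (16.8615−6²−8²)/(2·6·8) = -0.8660; θ_2 = 150.0001° (elbow-up)
β = atan2(2.1724,-3.4846) = 148.0590°; ψ = atan2(4.0000,-0.9282) = 103.0645°
θ_1 = β − ψ = 44.9945°
θ_3 = φ − θ_1 − θ_2 = 90.0054° (wrapped to (-180°,180°])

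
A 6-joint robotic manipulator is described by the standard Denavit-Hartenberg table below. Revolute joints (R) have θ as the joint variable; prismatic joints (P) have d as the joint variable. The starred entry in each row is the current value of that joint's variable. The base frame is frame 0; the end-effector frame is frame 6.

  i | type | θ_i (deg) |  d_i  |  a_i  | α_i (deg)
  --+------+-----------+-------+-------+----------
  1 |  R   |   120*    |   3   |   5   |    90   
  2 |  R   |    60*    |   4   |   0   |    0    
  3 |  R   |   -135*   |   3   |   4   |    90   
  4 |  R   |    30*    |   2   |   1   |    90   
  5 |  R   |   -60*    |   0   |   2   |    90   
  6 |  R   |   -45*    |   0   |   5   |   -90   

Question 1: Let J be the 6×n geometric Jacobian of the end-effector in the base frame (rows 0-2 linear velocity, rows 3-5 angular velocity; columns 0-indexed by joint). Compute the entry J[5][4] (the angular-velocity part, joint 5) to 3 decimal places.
axis z_4 = (-0.8147,-0.3209,-0.4830); lever o_n−o_4 = (1.4534,6.3741,0.6330)
cross product → J_v[:, 4] = (2.8753,-0.1862,-4.7265)
J_ω[:, 4] = z_4
entry J[5][4] = -0.4830

-0.483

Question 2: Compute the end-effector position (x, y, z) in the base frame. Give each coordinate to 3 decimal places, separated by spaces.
5.785 13.872 -1.585

after link 1: o_1 = (-2.5000, 4.3301, 3.0000)
after link 2: o_2 = (0.9641, 6.3301, 3.0000)
after link 3: o_3 = (3.0445, 8.7267, -0.8637)
after link 4: o_4 = (4.3314, 7.4978, -2.2179)
after link 5: o_5 = (3.8158, 9.3908, -2.6061)
after link 6: o_6 = (5.7848, 13.8719, -1.5849)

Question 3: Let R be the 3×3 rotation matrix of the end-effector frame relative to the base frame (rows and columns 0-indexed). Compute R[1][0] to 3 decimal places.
0.896

End-effector x-axis (col 0 of R) = (0.3938,0.8962,0.2042)
R[1][0] = 0.8962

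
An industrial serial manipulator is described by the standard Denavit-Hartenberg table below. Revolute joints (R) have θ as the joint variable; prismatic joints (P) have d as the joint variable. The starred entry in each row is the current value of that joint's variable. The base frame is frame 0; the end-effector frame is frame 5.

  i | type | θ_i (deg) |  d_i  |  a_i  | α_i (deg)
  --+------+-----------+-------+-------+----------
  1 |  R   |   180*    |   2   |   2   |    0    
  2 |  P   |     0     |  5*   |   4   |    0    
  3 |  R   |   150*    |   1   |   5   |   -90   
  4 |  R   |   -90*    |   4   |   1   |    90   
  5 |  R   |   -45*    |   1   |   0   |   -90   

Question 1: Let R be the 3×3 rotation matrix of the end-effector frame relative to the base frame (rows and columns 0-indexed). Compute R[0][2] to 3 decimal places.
0.354

End-effector z-axis (col 2 of R) = (0.3536,0.6124,0.7071)
R[0][2] = 0.3536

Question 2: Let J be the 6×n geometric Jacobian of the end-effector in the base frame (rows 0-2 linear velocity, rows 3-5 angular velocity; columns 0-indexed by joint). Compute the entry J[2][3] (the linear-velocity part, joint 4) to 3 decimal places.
axis z_3 = (0.5000,0.8660,0.0000); lever o_n−o_3 = (1.1340,3.9641,1.0000)
cross product → J_v[:, 3] = (0.8660,-0.5000,1.0000)
J_ω[:, 3] = z_3
entry J[2][3] = 1.0000

1.000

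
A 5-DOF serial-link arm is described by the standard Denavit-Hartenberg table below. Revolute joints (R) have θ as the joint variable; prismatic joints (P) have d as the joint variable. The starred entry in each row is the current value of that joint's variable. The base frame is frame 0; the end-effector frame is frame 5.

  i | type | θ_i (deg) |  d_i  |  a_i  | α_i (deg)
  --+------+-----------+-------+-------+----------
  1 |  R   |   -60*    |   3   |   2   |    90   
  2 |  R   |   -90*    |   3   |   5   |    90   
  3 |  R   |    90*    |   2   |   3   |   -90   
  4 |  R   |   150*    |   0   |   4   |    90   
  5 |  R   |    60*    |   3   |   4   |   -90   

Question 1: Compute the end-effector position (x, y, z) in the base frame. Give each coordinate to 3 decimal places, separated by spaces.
0.804 -6.000 1.464

after link 1: o_1 = (1.0000, -1.7321, 3.0000)
after link 2: o_2 = (-1.5981, -3.2321, -2.0000)
after link 3: o_3 = (-5.1962, -3.0000, -2.0000)
after link 4: o_4 = (-1.1962, -3.0000, -2.0000)
after link 5: o_5 = (0.8038, -6.0000, 1.4641)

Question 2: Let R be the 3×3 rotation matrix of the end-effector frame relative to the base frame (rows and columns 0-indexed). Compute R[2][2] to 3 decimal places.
0.500

End-effector z-axis (col 2 of R) = (-0.8660,-0.0000,0.5000)
R[2][2] = 0.5000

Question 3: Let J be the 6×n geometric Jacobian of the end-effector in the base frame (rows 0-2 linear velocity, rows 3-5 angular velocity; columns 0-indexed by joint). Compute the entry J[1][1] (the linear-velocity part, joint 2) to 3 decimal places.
axis z_1 = (-0.8660,-0.5000,0.0000); lever o_n−o_1 = (-0.1962,-4.2679,-1.5359)
cross product → J_v[:, 1] = (0.7679,-1.3301,3.5981)
J_ω[:, 1] = z_1
entry J[1][1] = -1.3301

-1.330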